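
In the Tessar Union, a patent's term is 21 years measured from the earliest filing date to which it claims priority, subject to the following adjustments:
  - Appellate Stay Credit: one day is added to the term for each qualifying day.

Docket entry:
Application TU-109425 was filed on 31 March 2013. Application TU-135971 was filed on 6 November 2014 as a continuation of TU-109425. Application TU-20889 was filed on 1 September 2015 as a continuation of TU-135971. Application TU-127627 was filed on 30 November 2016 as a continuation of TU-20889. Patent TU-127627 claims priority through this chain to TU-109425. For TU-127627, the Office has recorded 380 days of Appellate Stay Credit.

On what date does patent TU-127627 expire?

2035-04-15

Earliest priority filing: 31 March 2013.
Base term: 31 March 2013 + 21 years → 31 March 2034.
Appellate Stay Credit: +380 days → 15 April 2035.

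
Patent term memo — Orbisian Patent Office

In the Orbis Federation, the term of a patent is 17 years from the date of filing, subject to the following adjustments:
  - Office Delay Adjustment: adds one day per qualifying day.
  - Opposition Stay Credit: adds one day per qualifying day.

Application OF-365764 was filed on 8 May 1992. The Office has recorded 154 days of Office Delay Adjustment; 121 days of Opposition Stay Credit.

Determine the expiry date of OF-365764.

Base term: filing date + 17 years → 8 May 2009.
Office Delay Adjustment: +154 days → 9 October 2009.
Opposition Stay Credit: +121 days → 7 February 2010.

2010-02-07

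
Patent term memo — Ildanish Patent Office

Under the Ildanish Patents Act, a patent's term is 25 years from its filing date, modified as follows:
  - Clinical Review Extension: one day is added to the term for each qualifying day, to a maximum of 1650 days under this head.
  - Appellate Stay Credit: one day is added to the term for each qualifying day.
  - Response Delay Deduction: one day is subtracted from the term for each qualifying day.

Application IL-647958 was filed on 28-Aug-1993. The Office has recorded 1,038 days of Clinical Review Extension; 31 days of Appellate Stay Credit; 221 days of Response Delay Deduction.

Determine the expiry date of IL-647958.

2020-12-23

Base term: filing date + 25 years → 28 August 2018.
Clinical Review Extension: 1038 days (within the 1650-day cap) → +1038 days → 1 July 2021.
Appellate Stay Credit: +31 days → 1 August 2021.
Response Delay Deduction: −221 days → 23 December 2020.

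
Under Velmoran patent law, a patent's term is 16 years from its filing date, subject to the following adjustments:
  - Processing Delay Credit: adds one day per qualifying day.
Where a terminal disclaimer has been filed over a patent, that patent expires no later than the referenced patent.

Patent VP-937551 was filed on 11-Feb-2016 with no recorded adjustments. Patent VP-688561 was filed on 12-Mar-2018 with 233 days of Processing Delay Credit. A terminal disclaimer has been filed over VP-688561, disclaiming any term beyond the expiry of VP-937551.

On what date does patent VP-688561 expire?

February 11, 2032

Natural term of VP-688561:
  Base: filing + 16 years → 12 March 2034.
  Processing Delay Credit: +233 days → 31 October 2034.
Expiry of referenced patent VP-937551:
  Base: filing + 16 years → 11 February 2032.
Terminal disclaimer: VP-688561 expires on the earlier of 31 October 2034 and 11 February 2032.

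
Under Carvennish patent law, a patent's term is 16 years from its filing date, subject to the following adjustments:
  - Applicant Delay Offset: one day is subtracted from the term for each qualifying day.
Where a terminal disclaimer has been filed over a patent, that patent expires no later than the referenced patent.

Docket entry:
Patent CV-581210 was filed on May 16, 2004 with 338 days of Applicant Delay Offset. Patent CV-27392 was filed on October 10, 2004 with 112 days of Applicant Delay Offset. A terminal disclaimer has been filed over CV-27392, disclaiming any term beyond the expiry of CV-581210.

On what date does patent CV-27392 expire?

June 13, 2019

Natural term of CV-27392:
  Base: filing + 16 years → 10 October 2020.
  Applicant Delay Offset: −112 days → 20 June 2020.
Expiry of referenced patent CV-581210:
  Base: filing + 16 years → 16 May 2020.
  Applicant Delay Offset: −338 days → 13 June 2019.
Terminal disclaimer: CV-27392 expires on the earlier of 20 June 2020 and 13 June 2019.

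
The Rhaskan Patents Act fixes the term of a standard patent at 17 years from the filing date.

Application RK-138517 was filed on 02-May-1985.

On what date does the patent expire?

2002-05-02

Filing date + 17 years → 2 May 2002.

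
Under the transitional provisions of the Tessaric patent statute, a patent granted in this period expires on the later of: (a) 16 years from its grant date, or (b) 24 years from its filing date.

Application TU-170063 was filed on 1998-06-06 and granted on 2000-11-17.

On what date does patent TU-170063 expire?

(a) grant + 16 years → 17 November 2016.
(b) filing + 24 years → 6 June 2022.
Later of the two: 6 June 2022.

June 6, 2022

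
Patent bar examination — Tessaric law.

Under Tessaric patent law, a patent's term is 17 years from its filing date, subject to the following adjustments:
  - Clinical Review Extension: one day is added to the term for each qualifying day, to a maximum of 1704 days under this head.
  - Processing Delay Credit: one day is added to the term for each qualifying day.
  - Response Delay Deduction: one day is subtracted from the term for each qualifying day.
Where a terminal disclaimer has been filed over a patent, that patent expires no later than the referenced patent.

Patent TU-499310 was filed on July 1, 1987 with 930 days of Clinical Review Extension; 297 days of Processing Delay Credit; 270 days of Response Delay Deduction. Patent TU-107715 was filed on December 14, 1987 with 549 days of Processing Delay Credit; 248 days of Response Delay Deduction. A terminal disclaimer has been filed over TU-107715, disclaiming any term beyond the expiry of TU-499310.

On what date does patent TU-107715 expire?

Natural term of TU-107715:
  Base: filing + 17 years → 14 December 2004.
  Processing Delay Credit: +549 days → 16 June 2006.
  Response Delay Deduction: −248 days → 11 October 2005.
Expiry of referenced patent TU-499310:
  Base: filing + 17 years → 1 July 2004.
  Clinical Review Extension: 930 days (within the 1704-day cap) → +930 days → 17 January 2007.
  Processing Delay Credit: +297 days → 10 November 2007.
  Response Delay Deduction: −270 days → 13 February 2007.
Terminal disclaimer: TU-107715 expires on the earlier of 11 October 2005 and 13 February 2007.

October 11, 2005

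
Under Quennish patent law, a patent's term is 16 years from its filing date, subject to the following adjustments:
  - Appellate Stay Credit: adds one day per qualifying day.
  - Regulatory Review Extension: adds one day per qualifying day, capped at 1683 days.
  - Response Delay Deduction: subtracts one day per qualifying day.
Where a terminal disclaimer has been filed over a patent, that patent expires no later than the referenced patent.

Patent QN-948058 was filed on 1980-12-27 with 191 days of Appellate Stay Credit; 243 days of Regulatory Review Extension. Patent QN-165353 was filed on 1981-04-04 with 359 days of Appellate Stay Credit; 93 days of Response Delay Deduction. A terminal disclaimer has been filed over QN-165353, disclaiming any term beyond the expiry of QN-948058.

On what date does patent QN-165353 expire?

Natural term of QN-165353:
  Base: filing + 16 years → 4 April 1997.
  Appellate Stay Credit: +359 days → 29 March 1998.
  Response Delay Deduction: −93 days → 26 December 1997.
Expiry of referenced patent QN-948058:
  Base: filing + 16 years → 27 December 1996.
  Appellate Stay Credit: +191 days → 6 July 1997.
  Regulatory Review Extension: 243 days (within the 1683-day cap) → +243 days → 6 March 1998.
Terminal disclaimer: QN-165353 expires on the earlier of 26 December 1997 and 6 March 1998.

1997-12-26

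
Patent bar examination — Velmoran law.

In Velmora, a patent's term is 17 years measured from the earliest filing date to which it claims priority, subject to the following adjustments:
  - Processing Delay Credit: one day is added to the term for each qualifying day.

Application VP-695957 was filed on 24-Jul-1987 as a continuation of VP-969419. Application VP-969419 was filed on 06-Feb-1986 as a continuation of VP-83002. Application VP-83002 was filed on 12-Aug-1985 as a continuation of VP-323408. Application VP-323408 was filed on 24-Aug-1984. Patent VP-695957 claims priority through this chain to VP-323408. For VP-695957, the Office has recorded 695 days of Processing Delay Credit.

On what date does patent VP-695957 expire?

July 20, 2003

Earliest priority filing: 24 August 1984.
Base term: 24 August 1984 + 17 years → 24 August 2001.
Processing Delay Credit: +695 days → 20 July 2003.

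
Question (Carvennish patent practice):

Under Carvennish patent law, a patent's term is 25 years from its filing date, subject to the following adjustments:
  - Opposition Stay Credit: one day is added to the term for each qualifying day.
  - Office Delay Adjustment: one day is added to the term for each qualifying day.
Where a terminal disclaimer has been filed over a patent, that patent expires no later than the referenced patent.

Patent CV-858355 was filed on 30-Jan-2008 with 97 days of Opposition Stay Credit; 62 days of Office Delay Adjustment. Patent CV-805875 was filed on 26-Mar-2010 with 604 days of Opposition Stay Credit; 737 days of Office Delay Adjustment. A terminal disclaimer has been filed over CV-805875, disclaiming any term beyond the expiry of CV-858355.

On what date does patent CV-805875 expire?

Natural term of CV-805875:
  Base: filing + 25 years → 26 March 2035.
  Opposition Stay Credit: +604 days → 19 November 2036.
  Office Delay Adjustment: +737 days → 26 November 2038.
Expiry of referenced patent CV-858355:
  Base: filing + 25 years → 30 January 2033.
  Opposition Stay Credit: +97 days → 7 May 2033.
  Office Delay Adjustment: +62 days → 8 July 2033.
Terminal disclaimer: CV-805875 expires on the earlier of 26 November 2038 and 8 July 2033.

July 8, 2033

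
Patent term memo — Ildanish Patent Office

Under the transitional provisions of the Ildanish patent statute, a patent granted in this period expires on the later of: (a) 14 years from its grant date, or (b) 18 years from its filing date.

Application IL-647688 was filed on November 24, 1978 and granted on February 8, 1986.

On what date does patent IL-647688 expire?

2000-02-08

(a) grant + 14 years → 8 February 2000.
(b) filing + 18 years → 24 November 1996.
Later of the two: 8 February 2000.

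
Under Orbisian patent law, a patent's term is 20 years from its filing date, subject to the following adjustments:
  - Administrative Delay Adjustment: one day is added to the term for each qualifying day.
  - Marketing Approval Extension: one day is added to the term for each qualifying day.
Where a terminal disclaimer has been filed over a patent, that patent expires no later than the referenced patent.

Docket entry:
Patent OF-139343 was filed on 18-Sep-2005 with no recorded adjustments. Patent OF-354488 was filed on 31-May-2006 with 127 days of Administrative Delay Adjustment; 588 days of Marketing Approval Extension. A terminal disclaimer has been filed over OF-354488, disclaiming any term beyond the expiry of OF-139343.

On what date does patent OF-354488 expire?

Natural term of OF-354488:
  Base: filing + 20 years → 31 May 2026.
  Administrative Delay Adjustment: +127 days → 5 October 2026.
  Marketing Approval Extension: +588 days → 15 May 2028.
Expiry of referenced patent OF-139343:
  Base: filing + 20 years → 18 September 2025.
Terminal disclaimer: OF-354488 expires on the earlier of 15 May 2028 and 18 September 2025.

September 18, 2025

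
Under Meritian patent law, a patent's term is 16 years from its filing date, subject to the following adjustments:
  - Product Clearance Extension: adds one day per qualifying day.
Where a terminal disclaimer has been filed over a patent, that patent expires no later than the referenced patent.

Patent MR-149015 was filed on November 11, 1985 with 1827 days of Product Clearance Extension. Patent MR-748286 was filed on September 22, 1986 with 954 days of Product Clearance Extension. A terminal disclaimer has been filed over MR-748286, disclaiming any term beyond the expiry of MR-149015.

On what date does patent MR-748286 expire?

Natural term of MR-748286:
  Base: filing + 16 years → 22 September 2002.
  Product Clearance Extension: +954 days → 3 May 2005.
Expiry of referenced patent MR-149015:
  Base: filing + 16 years → 11 November 2001.
  Product Clearance Extension: +1827 days → 12 November 2006.
Terminal disclaimer: MR-748286 expires on the earlier of 3 May 2005 and 12 November 2006.

2005-05-03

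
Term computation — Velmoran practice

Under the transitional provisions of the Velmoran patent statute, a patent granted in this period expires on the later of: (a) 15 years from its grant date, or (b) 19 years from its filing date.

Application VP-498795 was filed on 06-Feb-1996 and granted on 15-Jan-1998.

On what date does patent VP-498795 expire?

(a) grant + 15 years → 15 January 2013.
(b) filing + 19 years → 6 February 2015.
Later of the two: 6 February 2015.

2015-02-06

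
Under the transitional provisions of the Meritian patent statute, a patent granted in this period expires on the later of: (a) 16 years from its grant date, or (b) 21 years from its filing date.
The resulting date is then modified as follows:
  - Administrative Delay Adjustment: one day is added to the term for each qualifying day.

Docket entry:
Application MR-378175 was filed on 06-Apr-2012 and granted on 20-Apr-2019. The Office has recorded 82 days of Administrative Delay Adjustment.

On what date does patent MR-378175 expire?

(a) grant + 16 years → 20 April 2035.
(b) filing + 21 years → 6 April 2033.
Later of the two: 20 April 2035.
Administrative Delay Adjustment: +82 days → 11 July 2035.

2035-07-11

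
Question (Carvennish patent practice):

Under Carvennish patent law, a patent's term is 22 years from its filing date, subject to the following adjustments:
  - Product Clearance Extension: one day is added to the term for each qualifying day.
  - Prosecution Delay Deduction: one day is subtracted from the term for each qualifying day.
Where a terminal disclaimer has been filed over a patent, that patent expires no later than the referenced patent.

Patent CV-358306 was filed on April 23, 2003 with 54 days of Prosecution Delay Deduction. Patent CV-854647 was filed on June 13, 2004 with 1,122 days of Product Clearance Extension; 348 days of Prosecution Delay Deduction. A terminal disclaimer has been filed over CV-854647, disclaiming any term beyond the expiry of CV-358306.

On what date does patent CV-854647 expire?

Natural term of CV-854647:
  Base: filing + 22 years → 13 June 2026.
  Product Clearance Extension: +1122 days → 9 July 2029.
  Prosecution Delay Deduction: −348 days → 26 July 2028.
Expiry of referenced patent CV-358306:
  Base: filing + 22 years → 23 April 2025.
  Prosecution Delay Deduction: −54 days → 28 February 2025.
Terminal disclaimer: CV-854647 expires on the earlier of 26 July 2028 and 28 February 2025.

2025-02-28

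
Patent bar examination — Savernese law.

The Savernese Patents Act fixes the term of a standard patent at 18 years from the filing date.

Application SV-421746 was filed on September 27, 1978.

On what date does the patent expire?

Filing date + 18 years → 27 September 1996.

1996-09-27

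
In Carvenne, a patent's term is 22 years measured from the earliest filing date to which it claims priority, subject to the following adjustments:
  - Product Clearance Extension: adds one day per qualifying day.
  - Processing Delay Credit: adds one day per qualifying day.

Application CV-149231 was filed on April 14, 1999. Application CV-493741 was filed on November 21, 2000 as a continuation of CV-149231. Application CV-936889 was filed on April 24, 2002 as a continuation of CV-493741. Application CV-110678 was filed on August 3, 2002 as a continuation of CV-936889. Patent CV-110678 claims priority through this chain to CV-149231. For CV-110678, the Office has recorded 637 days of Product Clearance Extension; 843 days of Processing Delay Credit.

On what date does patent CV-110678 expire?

Earliest priority filing: 14 April 1999.
Base term: 14 April 1999 + 22 years → 14 April 2021.
Product Clearance Extension: +637 days → 11 January 2023.
Processing Delay Credit: +843 days → 3 May 2025.

2025-05-03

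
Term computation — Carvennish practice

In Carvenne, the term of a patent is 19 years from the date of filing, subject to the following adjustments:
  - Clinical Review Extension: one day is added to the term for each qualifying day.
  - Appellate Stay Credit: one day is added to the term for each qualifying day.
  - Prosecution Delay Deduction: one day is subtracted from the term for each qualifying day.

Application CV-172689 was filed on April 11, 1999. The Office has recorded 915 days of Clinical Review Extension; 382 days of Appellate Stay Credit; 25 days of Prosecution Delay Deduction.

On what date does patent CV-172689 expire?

2021-10-04

Base term: filing date + 19 years → 11 April 2018.
Clinical Review Extension: +915 days → 12 October 2020.
Appellate Stay Credit: +382 days → 29 October 2021.
Prosecution Delay Deduction: −25 days → 4 October 2021.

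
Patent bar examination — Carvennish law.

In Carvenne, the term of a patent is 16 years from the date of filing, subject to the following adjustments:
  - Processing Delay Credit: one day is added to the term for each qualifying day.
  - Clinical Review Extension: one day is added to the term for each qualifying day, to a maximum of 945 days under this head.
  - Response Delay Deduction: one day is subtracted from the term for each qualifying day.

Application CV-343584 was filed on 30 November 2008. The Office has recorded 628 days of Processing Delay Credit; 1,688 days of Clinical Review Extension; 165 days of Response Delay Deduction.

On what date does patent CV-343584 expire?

2028-10-08

Base term: filing date + 16 years → 30 November 2024.
Processing Delay Credit: +628 days → 20 August 2026.
Clinical Review Extension: 1688 days claimed exceeds the 945-day cap, so +945 days → 22 March 2029.
Response Delay Deduction: −165 days → 8 October 2028.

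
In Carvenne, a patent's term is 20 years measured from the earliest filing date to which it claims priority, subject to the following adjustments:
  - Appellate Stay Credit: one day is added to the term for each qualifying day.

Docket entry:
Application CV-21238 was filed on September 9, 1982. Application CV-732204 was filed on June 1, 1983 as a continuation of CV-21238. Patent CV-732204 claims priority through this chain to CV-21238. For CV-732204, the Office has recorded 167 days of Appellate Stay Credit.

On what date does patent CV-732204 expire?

Earliest priority filing: 9 September 1982.
Base term: 9 September 1982 + 20 years → 9 September 2002.
Appellate Stay Credit: +167 days → 23 February 2003.

2003-02-23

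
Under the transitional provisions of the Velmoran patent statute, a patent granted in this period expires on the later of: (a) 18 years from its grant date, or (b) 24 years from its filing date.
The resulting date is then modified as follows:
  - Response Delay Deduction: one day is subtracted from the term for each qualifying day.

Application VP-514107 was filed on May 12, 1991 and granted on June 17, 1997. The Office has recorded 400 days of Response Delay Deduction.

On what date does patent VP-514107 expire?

(a) grant + 18 years → 17 June 2015.
(b) filing + 24 years → 12 May 2015.
Later of the two: 17 June 2015.
Response Delay Deduction: −400 days → 13 May 2014.

2014-05-13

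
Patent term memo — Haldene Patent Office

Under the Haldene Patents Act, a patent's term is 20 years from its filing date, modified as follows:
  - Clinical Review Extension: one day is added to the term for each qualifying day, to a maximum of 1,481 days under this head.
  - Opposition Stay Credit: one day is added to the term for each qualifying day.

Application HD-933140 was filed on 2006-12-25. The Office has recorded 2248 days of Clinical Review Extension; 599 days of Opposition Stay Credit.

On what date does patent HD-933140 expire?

Base term: filing date + 20 years → 25 December 2026.
Clinical Review Extension: 2248 days claimed exceeds the 1481-day cap, so +1481 days → 14 January 2031.
Opposition Stay Credit: +599 days → 4 September 2032.

September 4, 2032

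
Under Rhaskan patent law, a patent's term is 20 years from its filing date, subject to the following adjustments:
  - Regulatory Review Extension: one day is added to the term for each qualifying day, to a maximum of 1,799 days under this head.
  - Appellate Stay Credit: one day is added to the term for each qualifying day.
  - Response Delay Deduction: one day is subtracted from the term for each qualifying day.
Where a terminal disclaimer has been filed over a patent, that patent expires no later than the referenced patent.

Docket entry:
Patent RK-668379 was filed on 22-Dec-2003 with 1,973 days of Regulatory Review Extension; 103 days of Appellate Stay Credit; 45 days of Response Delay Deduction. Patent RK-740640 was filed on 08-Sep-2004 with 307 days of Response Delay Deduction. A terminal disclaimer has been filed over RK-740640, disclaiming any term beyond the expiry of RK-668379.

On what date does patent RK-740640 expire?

November 6, 2023

Natural term of RK-740640:
  Base: filing + 20 years → 8 September 2024.
  Response Delay Deduction: −307 days → 6 November 2023.
Expiry of referenced patent RK-668379:
  Base: filing + 20 years → 22 December 2023.
  Regulatory Review Extension: 1973 days claimed exceeds the 1799-day cap, so +1799 days → 24 November 2028.
  Appellate Stay Credit: +103 days → 7 March 2029.
  Response Delay Deduction: −45 days → 21 January 2029.
Terminal disclaimer: RK-740640 expires on the earlier of 6 November 2023 and 21 January 2029.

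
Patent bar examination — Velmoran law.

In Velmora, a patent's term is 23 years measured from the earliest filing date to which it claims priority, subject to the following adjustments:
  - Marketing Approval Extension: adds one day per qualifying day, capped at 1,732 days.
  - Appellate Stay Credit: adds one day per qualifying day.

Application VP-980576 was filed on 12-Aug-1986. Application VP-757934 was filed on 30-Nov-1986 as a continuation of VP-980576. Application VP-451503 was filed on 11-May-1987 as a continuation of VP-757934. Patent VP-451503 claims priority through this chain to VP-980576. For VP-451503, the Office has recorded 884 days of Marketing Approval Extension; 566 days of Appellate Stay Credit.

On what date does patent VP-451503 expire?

2013-08-01

Earliest priority filing: 12 August 1986.
Base term: 12 August 1986 + 23 years → 12 August 2009.
Marketing Approval Extension: 884 days (within the 1732-day cap) → +884 days → 13 January 2012.
Appellate Stay Credit: +566 days → 1 August 2013.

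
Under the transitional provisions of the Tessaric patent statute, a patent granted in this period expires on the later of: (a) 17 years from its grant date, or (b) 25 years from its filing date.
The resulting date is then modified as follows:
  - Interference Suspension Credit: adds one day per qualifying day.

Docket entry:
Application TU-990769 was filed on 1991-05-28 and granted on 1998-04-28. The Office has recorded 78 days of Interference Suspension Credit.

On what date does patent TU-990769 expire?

2016-08-14

(a) grant + 17 years → 28 April 2015.
(b) filing + 25 years → 28 May 2016.
Later of the two: 28 May 2016.
Interference Suspension Credit: +78 days → 14 August 2016.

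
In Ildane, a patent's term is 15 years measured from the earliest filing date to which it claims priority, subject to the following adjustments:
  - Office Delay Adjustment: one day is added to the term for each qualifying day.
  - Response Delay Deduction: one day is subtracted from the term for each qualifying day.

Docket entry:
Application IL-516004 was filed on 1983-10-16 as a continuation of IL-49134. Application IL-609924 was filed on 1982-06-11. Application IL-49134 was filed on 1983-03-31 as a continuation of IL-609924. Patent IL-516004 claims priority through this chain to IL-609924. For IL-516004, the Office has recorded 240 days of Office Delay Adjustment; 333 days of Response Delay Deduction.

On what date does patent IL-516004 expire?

1997-03-10

Earliest priority filing: 11 June 1982.
Base term: 11 June 1982 + 15 years → 11 June 1997.
Office Delay Adjustment: +240 days → 6 February 1998.
Response Delay Deduction: −333 days → 10 March 1997.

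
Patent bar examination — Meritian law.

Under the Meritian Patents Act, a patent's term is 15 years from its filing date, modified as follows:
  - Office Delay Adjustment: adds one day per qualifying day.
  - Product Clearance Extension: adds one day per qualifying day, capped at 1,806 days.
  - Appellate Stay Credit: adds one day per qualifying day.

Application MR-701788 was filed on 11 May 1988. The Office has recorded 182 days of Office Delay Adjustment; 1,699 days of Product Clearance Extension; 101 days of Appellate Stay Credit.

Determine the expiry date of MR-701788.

Base term: filing date + 15 years → 11 May 2003.
Office Delay Adjustment: +182 days → 9 November 2003.
Product Clearance Extension: 1699 days (within the 1806-day cap) → +1699 days → 4 July 2008.
Appellate Stay Credit: +101 days → 13 October 2008.

2008-10-13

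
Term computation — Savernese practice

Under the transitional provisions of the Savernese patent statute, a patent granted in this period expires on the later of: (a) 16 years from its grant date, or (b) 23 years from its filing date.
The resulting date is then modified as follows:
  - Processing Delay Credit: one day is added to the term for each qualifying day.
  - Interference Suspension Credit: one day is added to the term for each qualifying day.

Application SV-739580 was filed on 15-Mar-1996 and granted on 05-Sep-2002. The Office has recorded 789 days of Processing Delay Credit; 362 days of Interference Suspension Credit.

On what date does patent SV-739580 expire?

May 9, 2022

(a) grant + 16 years → 5 September 2018.
(b) filing + 23 years → 15 March 2019.
Later of the two: 15 March 2019.
Processing Delay Credit: +789 days → 12 May 2021.
Interference Suspension Credit: +362 days → 9 May 2022.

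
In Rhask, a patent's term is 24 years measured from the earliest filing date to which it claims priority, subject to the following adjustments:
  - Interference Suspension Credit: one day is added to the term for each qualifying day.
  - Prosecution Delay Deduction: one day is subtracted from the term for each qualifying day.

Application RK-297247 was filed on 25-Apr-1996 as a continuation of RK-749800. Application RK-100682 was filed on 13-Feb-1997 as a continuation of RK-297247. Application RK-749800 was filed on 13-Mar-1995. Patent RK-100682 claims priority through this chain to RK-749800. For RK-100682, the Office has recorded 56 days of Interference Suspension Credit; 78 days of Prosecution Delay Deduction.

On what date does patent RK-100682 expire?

2019-02-19

Earliest priority filing: 13 March 1995.
Base term: 13 March 1995 + 24 years → 13 March 2019.
Interference Suspension Credit: +56 days → 8 May 2019.
Prosecution Delay Deduction: −78 days → 19 February 2019.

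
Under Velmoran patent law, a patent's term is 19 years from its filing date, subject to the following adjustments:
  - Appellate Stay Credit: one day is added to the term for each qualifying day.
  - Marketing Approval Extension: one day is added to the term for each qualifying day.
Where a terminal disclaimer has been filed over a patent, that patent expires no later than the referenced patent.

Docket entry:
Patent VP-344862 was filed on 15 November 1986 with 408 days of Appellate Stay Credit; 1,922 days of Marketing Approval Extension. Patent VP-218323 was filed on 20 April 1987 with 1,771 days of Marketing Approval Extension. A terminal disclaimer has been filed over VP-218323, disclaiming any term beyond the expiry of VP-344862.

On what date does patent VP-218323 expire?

February 24, 2011

Natural term of VP-218323:
  Base: filing + 19 years → 20 April 2006.
  Marketing Approval Extension: +1771 days → 24 February 2011.
Expiry of referenced patent VP-344862:
  Base: filing + 19 years → 15 November 2005.
  Appellate Stay Credit: +408 days → 28 December 2006.
  Marketing Approval Extension: +1922 days → 2 April 2012.
Terminal disclaimer: VP-218323 expires on the earlier of 24 February 2011 and 2 April 2012.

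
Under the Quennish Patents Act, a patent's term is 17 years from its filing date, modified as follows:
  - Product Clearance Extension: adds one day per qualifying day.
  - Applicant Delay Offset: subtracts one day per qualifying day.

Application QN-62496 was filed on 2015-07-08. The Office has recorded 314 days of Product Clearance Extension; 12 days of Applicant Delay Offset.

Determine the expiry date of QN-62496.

2033-05-06

Base term: filing date + 17 years → 8 July 2032.
Product Clearance Extension: +314 days → 18 May 2033.
Applicant Delay Offset: −12 days → 6 May 2033.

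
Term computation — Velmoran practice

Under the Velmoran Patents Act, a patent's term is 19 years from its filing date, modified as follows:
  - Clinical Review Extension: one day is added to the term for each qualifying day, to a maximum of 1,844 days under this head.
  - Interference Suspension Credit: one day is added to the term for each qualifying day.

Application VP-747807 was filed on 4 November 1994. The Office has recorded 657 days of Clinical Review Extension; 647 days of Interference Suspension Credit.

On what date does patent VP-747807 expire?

Base term: filing date + 19 years → 4 November 2013.
Clinical Review Extension: 657 days (within the 1844-day cap) → +657 days → 23 August 2015.
Interference Suspension Credit: +647 days → 31 May 2017.

2017-05-31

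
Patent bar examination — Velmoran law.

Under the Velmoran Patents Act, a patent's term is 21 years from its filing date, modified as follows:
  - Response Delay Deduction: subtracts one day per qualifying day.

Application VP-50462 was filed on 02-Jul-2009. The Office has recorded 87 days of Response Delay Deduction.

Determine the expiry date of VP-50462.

Base term: filing date + 21 years → 2 July 2030.
Response Delay Deduction: −87 days → 6 April 2030.

April 6, 2030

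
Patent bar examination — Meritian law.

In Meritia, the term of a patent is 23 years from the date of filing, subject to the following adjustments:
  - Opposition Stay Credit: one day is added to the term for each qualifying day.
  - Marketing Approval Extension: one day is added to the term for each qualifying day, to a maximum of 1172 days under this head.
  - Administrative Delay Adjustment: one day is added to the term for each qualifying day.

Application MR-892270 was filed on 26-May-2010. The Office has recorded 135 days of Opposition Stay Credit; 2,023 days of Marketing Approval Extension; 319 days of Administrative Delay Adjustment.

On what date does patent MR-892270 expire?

Base term: filing date + 23 years → 26 May 2033.
Opposition Stay Credit: +135 days → 8 October 2033.
Marketing Approval Extension: 2023 days claimed exceeds the 1172-day cap, so +1172 days → 23 December 2036.
Administrative Delay Adjustment: +319 days → 7 November 2037.

November 7, 2037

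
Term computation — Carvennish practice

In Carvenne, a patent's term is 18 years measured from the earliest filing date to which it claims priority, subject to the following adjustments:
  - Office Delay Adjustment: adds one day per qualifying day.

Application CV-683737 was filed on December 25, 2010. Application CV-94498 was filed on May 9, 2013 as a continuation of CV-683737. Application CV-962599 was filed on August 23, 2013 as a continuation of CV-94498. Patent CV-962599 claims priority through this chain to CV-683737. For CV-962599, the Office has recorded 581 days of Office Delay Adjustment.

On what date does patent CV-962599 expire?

2030-07-29

Earliest priority filing: 25 December 2010.
Base term: 25 December 2010 + 18 years → 25 December 2028.
Office Delay Adjustment: +581 days → 29 July 2030.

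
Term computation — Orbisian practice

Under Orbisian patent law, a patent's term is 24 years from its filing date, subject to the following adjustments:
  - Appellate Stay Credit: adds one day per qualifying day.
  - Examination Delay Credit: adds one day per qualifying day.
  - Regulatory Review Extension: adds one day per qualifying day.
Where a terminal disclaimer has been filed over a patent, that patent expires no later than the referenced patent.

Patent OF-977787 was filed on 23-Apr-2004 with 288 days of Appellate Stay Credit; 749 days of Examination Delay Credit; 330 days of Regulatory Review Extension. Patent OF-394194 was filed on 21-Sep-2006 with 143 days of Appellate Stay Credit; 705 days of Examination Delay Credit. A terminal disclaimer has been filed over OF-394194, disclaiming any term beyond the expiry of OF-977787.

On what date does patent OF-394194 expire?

January 20, 2032

Natural term of OF-394194:
  Base: filing + 24 years → 21 September 2030.
  Appellate Stay Credit: +143 days → 11 February 2031.
  Examination Delay Credit: +705 days → 16 January 2033.
Expiry of referenced patent OF-977787:
  Base: filing + 24 years → 23 April 2028.
  Appellate Stay Credit: +288 days → 5 February 2029.
  Examination Delay Credit: +749 days → 24 February 2031.
  Regulatory Review Extension: +330 days → 20 January 2032.
Terminal disclaimer: OF-394194 expires on the earlier of 16 January 2033 and 20 January 2032.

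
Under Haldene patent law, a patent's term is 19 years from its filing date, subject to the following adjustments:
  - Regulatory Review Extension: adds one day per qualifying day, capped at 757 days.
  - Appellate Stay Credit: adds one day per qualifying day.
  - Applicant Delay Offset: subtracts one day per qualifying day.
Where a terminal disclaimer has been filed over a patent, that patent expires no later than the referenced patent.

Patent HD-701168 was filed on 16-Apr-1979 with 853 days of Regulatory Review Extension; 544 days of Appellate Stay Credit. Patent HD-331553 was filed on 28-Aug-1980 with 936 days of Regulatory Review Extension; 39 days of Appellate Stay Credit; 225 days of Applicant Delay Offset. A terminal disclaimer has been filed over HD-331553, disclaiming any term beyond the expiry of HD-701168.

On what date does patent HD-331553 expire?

Natural term of HD-331553:
  Base: filing + 19 years → 28 August 1999.
  Regulatory Review Extension: 936 days claimed exceeds the 757-day cap, so +757 days → 23 September 2001.
  Appellate Stay Credit: +39 days → 1 November 2001.
  Applicant Delay Offset: −225 days → 21 March 2001.
Expiry of referenced patent HD-701168:
  Base: filing + 19 years → 16 April 1998.
  Regulatory Review Extension: 853 days claimed exceeds the 757-day cap, so +757 days → 12 May 2000.
  Appellate Stay Credit: +544 days → 7 November 2001.
Terminal disclaimer: HD-331553 expires on the earlier of 21 March 2001 and 7 November 2001.

March 21, 2001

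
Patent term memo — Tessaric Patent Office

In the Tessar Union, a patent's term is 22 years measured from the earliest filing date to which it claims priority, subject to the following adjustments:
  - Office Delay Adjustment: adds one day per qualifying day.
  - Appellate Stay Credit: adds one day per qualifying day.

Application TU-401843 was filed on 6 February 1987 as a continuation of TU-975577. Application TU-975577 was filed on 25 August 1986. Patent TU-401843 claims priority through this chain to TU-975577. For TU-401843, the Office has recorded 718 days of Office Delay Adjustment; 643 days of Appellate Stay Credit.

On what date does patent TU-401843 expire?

Earliest priority filing: 25 August 1986.
Base term: 25 August 1986 + 22 years → 25 August 2008.
Office Delay Adjustment: +718 days → 13 August 2010.
Appellate Stay Credit: +643 days → 17 May 2012.

2012-05-17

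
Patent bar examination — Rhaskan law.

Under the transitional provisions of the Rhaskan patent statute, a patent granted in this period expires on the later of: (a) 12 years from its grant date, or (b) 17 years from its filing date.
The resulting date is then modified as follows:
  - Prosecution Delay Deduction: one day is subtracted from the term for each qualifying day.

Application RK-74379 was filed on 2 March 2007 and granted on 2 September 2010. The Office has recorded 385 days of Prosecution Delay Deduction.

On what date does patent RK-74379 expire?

(a) grant + 12 years → 2 September 2022.
(b) filing + 17 years → 2 March 2024.
Later of the two: 2 March 2024.
Prosecution Delay Deduction: −385 days → 11 February 2023.

2023-02-11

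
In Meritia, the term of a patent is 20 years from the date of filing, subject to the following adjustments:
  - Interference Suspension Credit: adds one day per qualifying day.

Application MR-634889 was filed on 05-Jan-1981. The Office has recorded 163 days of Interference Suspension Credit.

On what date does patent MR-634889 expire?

Base term: filing date + 20 years → 5 January 2001.
Interference Suspension Credit: +163 days → 17 June 2001.

2001-06-17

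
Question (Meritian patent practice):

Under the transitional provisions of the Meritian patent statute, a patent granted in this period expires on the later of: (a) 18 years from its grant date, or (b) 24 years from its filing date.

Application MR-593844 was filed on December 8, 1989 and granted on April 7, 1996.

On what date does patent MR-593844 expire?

(a) grant + 18 years → 7 April 2014.
(b) filing + 24 years → 8 December 2013.
Later of the two: 7 April 2014.

April 7, 2014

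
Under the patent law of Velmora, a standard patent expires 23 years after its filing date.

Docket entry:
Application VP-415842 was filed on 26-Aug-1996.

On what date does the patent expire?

2019-08-26

Filing date + 23 years → 26 August 2019.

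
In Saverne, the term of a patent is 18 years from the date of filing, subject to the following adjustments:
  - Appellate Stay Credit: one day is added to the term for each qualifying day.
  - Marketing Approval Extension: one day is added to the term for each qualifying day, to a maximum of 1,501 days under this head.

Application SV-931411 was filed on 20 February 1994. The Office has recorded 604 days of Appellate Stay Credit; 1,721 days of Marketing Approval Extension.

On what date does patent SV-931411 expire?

2017-11-25

Base term: filing date + 18 years → 20 February 2012.
Appellate Stay Credit: +604 days → 16 October 2013.
Marketing Approval Extension: 1721 days claimed exceeds the 1501-day cap, so +1501 days → 25 November 2017.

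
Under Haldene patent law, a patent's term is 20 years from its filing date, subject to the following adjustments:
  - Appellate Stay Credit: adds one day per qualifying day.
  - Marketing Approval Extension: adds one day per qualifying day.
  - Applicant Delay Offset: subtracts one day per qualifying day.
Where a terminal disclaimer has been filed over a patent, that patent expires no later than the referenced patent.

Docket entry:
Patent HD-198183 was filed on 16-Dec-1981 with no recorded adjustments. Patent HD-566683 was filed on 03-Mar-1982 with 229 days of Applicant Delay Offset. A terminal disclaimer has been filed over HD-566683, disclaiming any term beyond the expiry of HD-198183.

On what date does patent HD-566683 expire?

July 17, 2001

Natural term of HD-566683:
  Base: filing + 20 years → 3 March 2002.
  Applicant Delay Offset: −229 days → 17 July 2001.
Expiry of referenced patent HD-198183:
  Base: filing + 20 years → 16 December 2001.
Terminal disclaimer: HD-566683 expires on the earlier of 17 July 2001 and 16 December 2001.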